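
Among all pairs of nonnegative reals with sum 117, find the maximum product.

With x + y = 117, the product is P(x) = x(117 − x).
P'(x) = 117 − 2x = 0 gives x = 117/2; P'' = −2 < 0, so this is the maximum.
P = 117/2·117/2 = 13689/4.

13689/4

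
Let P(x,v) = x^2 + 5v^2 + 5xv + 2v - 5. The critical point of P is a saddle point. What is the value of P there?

-21/5

∂P/∂x = 2x + 5v = 0 and ∂P/∂v = 5x + 10v + 2 = 0, so (x, v) = (-2, 4/5).
The Hessian has P_{xx} = 2, P_{vv} = 10, P_{xv} = 5, giving D = -5 < 0, so the point is a saddle point.
P(-2, 4/5) = -21/5.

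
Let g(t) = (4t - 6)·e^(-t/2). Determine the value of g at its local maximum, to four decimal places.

By the product rule, g'(t) = (-2t + 7)·e^(-t/2). Since e^(-t/2) > 0, the only critical point is t = 7/2.
g''(7/2) has the same sign as -2 < 0, so this is a local maximum.
g(7/2) = (8)·e^(-7/4) ≈ 1.3902.

1.3902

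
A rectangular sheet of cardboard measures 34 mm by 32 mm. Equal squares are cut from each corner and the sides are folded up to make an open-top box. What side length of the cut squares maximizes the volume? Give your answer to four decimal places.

5.4924

With cut size x, the volume is V(x) = x(34 − 2x)(32 − 2x) for 0 < x < 16.
V'(x) = 12x^2 − 264x + 1088. Setting V'(x) = 0 gives x ≈ 5.4924 (the root in (0, 16)).
V''(x) = 24x − 264 is negative there, so this is the maximum; V ≈ 2656.5038.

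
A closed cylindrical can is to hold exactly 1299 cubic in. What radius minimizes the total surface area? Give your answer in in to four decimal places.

With radius r and height h, πr²h = 1299 so h = 1299/(πr²), and S(r) = 2πr² + 2πrh = 2πr² + 2·1299/r.
S'(r) = 4πr − 2·1299/r² = 0 ⇒ r³ = 1299/(2π), so r ≈ 5.9130 and h = 2r ≈ 11.8261.
S''(r) = 4π + 4·1299/r³ > 0, so this is the minimum; S ≈ 659.0535.

5.9130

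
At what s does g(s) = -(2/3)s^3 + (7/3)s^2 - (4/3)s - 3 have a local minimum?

1/3

g'(s) = -2s^2 + (14/3)s - 4/3. Setting g'(s) = 0 gives s ∈ {1/3, 2}.
Second-derivative test with g''(s) = -4s + 14/3: g''(1/3) = 10/3 > 0 ⇒ local minimum; g''(2) = -10/3 < 0 ⇒ local maximum.
Thus g has its local minimum at s = 1/3, with value -260/81.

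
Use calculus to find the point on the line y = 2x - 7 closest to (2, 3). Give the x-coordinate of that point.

22/5

Minimize D(x)^2 = (x - 2)^2 + (2x - 10)^2.
d/dx[D^2] = 2(x - 2) + 2·2·(2x - 10) = 0 ⇒ x = 22/5.
Then y = 9/5 and the distance is √(36/5) ≈ 2.6833.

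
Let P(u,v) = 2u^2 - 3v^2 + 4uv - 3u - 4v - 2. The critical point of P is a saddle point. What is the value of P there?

-123/40

∂P/∂u = 4u + 4v - 3 = 0 and ∂P/∂v = 4u - 6v - 4 = 0, so (u, v) = (17/20, -1/10).
The Hessian has P_{uu} = 4, P_{vv} = -6, P_{uv} = 4, giving D = -40 < 0, so the point is a saddle point.
P(17/20, -1/10) = -123/40.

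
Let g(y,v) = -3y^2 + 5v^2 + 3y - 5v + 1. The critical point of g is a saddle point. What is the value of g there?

∂g/∂y = -6y + 3 = 0 and ∂g/∂v = 10v - 5 = 0, so (y, v) = (1/2, 1/2).
The Hessian has g_{yy} = -6, g_{vv} = 10, g_{yv} = 0, giving D = -60 < 0, so the point is a saddle point.
g(1/2, 1/2) = 1/2.

1/2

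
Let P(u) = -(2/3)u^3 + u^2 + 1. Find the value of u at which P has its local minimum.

0

Critical points: P'(u) = -2u^2 + 2u vanishes at u = 0, 1.
Since P''(u) = -4u + 2, we get P''(0) = 2 > 0 ⇒ local minimum; P''(1) = -2 < 0 ⇒ local maximum.
So the local minimum value is P(0) = 1.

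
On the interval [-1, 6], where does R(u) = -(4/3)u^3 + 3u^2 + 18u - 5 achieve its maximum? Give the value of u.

The derivative is -4u^2 + 6u + 18, whose only zero in [-1, 6] is u = 3.
Candidates: R(-1) = -56/3,  R(3) = 40,  R(6) = -77.
So the maximum is R(3) = 40.

3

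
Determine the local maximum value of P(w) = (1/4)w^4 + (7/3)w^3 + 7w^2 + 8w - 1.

-11/3

Critical points: P'(w) = w^3 + 7w^2 + 14w + 8 vanishes at w = -4, -2, -1.
P''(w) = 3w^2 + 14w + 14. P''(-4) = 6 > 0 ⇒ local minimum; P''(-2) = -2 < 0 ⇒ local maximum; P''(-1) = 3 > 0 ⇒ local minimum.
So the local maximum value is P(-2) = -11/3.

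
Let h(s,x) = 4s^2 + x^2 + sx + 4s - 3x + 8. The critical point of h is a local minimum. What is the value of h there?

56/15

∂h/∂s = 8s + x + 4 = 0 and ∂h/∂x = s + 2x - 3 = 0, so (s, x) = (-11/15, 28/15).
The Hessian has h_{ss} = 8, h_{xx} = 2, h_{sx} = 1, giving D = 15 > 0 with h_{ss} > 0, so the point is a local minimum.
h(-11/15, 28/15) = 56/15.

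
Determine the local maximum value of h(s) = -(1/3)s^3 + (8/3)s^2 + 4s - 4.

44

Critical points: h'(s) = -s^2 + (16/3)s + 4 vanishes at s = -2/3, 6.
Since h''(s) = -2s + 16/3, we get h''(-2/3) = 20/3 > 0 ⇒ local minimum; h''(6) = -20/3 < 0 ⇒ local maximum.
The local maximum is h(6) = 44.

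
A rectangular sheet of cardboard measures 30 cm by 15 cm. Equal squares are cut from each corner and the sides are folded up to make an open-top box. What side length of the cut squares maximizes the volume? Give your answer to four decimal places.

With cut size x, the volume is V(x) = x(30 − 2x)(15 − 2x) for 0 < x < 7.5.
V'(x) = 12x^2 − 180x + 450. Setting V'(x) = 0 gives x ≈ 3.1699 (the root in (0, 7.5)).
V''(x) = 24x − 180 is negative there, so this is the maximum; V ≈ 649.5191.

3.1699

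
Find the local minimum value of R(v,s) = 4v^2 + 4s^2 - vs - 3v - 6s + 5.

13/7

∂R/∂v = 8v - s - 3 = 0 and ∂R/∂s = -v + 8s - 6 = 0, so (v, s) = (10/21, 17/21).
The Hessian has R_{vv} = 8, R_{ss} = 8, R_{vs} = -1, giving D = 63 > 0 with R_{vv} > 0, so the point is a local minimum.
R(10/21, 17/21) = 13/7.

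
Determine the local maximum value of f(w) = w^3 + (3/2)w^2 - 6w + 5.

15

f'(w) = 3w^2 + 3w - 6 = 0 at w = -2, 1.
Second-derivative test with f''(w) = 6w + 3: f''(-2) = -9 < 0 ⇒ local maximum; f''(1) = 9 > 0 ⇒ local minimum.
Thus f has its local maximum at w = -2, with value 15.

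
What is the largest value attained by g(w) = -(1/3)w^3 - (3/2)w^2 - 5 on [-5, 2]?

-5/6

g'(w) = -w^2 - 3w, which vanishes at w = -3 and w = 0.
Evaluating at the critical points and endpoints: g(-5) = -5/6; g(-3) = -19/2; g(0) = -5; g(2) = -41/3.
So the maximum is g(-5) = -5/6.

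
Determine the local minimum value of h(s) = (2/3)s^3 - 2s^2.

h'(s) = 2s^2 - 4s = 0 at s = 0, 2.
Since h''(s) = 4s - 4, we get h''(0) = -4 < 0 ⇒ local maximum; h''(2) = 4 > 0 ⇒ local minimum.
The local minimum is h(2) = -8/3.

-8/3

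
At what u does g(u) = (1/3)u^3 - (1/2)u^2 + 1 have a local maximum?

0

g'(u) = u^2 - u. Setting g'(u) = 0 gives u ∈ {0, 1}.
g''(u) = 2u - 1. g''(0) = -1 < 0 ⇒ local maximum; g''(1) = 1 > 0 ⇒ local minimum.
So the local maximum value is g(0) = 1.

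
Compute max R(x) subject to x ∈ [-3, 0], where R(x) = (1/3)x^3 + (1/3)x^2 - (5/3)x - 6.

The derivative is x^2 + (2/3)x - 5/3, whose only zero in [-3, 0] is x = -5/3.
Candidates: R(-3) = -7; R(-5/3) = -311/81; R(0) = -6.
So the maximum is R(-5/3) = -311/81.

-311/81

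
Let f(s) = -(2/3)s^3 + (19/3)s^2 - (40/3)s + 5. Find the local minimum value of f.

f'(s) = -2s^2 + (38/3)s - 40/3. Setting f'(s) = 0 gives s ∈ {4/3, 5}.
f''(s) = -4s + 38/3. f''(4/3) = 22/3 > 0 ⇒ local minimum; f''(5) = -22/3 < 0 ⇒ local maximum.
The local minimum is f(4/3) = -251/81.

-251/81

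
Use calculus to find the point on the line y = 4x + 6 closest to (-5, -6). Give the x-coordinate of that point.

Minimize D(x)^2 = (x + 5)^2 + (4x + 12)^2.
d/dx[D^2] = 2(x + 5) + 2·4·(4x + 12) = 0 ⇒ x = -53/17.
Then y = -110/17 and the distance is √(64/17) ≈ 1.9403.

-53/17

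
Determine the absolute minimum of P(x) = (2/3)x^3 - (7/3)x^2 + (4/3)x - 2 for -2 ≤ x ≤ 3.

-58/3

Differentiating, P'(x) = 2x^2 - (14/3)x + 4/3; which vanishes at x = 1/3 and x = 2.
Evaluating at the critical points and endpoints: P(-2) = -58/3; P(1/3) = -145/81; P(2) = -10/3; P(3) = -1.
The minimum over the interval is -58/3, attained at x = -2.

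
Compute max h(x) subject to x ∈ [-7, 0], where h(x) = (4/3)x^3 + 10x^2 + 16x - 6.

Differentiating, h'(x) = 4x^2 + 20x + 16; which vanishes at x = -4 and x = -1.
Evaluating at the critical points and endpoints: h(-7) = -256/3, h(-4) = 14/3, h(-1) = -40/3, h(0) = -6.
The maximum over the interval is 14/3, attained at x = -4.

14/3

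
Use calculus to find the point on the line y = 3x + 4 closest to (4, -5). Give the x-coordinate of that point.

-23/10

Minimize D(x)^2 = (x - 4)^2 + (3x + 9)^2.
d/dx[D^2] = 2(x - 4) + 2·3·(3x + 9) = 0 ⇒ x = -23/10.
Then y = -29/10 and the distance is √(441/10) ≈ 6.6408.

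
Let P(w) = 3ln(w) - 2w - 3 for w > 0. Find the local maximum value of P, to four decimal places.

P'(w) = 3/w − 2 = 0 gives w = 3/2.
P''(w) = -3/w², which is negative for w > 0, so this is a local maximum.
P(3/2) = 3·ln(3/2) - 3 - 3 ≈ -4.7836.

-4.7836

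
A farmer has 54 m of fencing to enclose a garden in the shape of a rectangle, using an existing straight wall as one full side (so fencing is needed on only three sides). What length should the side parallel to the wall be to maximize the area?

27

Let the sides perpendicular to the wall have length x and the parallel side y, so 2x + y = 54 and the area is A = xy = x(54 − 2x).
A'(x) = 54 − 4x = 0 gives x = 27/2, and A''(x) = −4 < 0 confirms a maximum.
Then y = 54 − 2·27/2 = 27 and A = 729/2.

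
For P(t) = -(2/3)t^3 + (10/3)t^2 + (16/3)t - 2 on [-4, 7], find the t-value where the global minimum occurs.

P'(t) = -2t^2 + (20/3)t + 16/3, which vanishes at t = -2/3 and t = 4.
Candidates: P(-4) = 218/3, P(-2/3) = -314/81, P(4) = 30, P(7) = -30.
The minimum over the interval is -30, attained at t = 7.

7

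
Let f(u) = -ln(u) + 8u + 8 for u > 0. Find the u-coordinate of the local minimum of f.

f'(u) = -1/u + 8 = 0 gives u = 1/8.
f''(u) = 1/u², which is positive for u > 0, so this is a local minimum.
f(1/8) = -1·ln(1/8) + 1 + 8 ≈ 11.0794.

1/8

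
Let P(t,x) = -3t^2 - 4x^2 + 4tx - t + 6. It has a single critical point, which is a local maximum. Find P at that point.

∂P/∂t = -6t + 4x - 1 = 0 and ∂P/∂x = 4t - 8x = 0, so (t, x) = (-1/4, -1/8).
The Hessian has P_{tt} = -6, P_{xx} = -8, P_{tx} = 4, giving D = 32 > 0 with P_{tt} < 0, so the point is a local maximum.
P(-1/4, -1/8) = 49/8.

49/8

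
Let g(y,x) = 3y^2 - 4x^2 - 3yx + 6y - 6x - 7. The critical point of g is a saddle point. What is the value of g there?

-181/19

∂g/∂y = 6y - 3x + 6 = 0 and ∂g/∂x = -3y - 8x - 6 = 0, so (y, x) = (-22/19, -6/19).
The Hessian has g_{yy} = 6, g_{xx} = -8, g_{yx} = -3, giving D = -57 < 0, so the point is a saddle point.
g(-22/19, -6/19) = -181/19.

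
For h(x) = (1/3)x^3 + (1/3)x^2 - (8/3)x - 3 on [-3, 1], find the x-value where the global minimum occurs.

1

Differentiating, h'(x) = x^2 + (2/3)x - 8/3; whose only zero in [-3, 1] is x = -2.
Candidates: h(-3) = -1, h(-2) = 1, h(1) = -5.
The minimum over the interval is -5, attained at x = 1.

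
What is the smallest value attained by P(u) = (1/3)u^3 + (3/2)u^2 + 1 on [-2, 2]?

The derivative is u^2 + 3u, whose only zero in [-2, 2] is u = 0.
Compare values at every candidate in [-2, 2]: P(-2) = 13/3, P(0) = 1, P(2) = 29/3.
The minimum over the interval is 1, attained at u = 0.

1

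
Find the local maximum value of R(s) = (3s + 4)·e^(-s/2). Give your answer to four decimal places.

4.2992

R'(s) = 3·e^(-s/2) + (3s + 4)·(-1/2)·e^(-s/2) = (-(3/2)s + 1)·e^(-s/2). Since e^(-s/2) > 0, the only critical point is s = 2/3.
R''(2/3) has the same sign as -3/2 < 0, so this is a local maximum.
R(2/3) = (6)·e^(-1/3) ≈ 4.2992.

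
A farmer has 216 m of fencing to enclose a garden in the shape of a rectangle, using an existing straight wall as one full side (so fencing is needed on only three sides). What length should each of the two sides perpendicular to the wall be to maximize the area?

Let the sides perpendicular to the wall have length x and the parallel side y, so 2x + y = 216 and the area is A = xy = x(216 − 2x).
A'(x) = 216 − 4x = 0 gives x = 54, and A''(x) = −4 < 0 confirms a maximum.
Then y = 216 − 2·54 = 108 and A = 5832.

54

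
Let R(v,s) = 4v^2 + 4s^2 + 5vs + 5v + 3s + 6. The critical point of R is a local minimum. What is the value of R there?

∂R/∂v = 8v + 5s + 5 = 0 and ∂R/∂s = 5v + 8s + 3 = 0, so (v, s) = (-25/39, 1/39).
The Hessian has R_{vv} = 8, R_{ss} = 8, R_{vs} = 5, giving D = 39 > 0 with R_{vv} > 0, so the point is a local minimum.
R(-25/39, 1/39) = 173/39.

173/39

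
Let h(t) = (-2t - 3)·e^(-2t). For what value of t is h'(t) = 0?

-1

h'(t) = (-2)·e^(-2t) + (-2t - 3)·(-2)·e^(-2t) = (4t + 4)·e^(-2t). Since e^(-2t) > 0, the only critical point is t = -1.
h''(-1) has the same sign as 4 > 0, so this is a local minimum.
h(-1) = (-1)·e^(2) ≈ -7.3891.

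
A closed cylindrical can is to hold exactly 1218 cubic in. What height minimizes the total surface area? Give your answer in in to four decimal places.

With radius r and height h, πr²h = 1218 so h = 1218/(πr²), and S(r) = 2πr² + 2πrh = 2πr² + 2·1218/r.
S'(r) = 4πr − 2·1218/r² = 0 ⇒ r³ = 1218/(2π), so r ≈ 5.7875 and h = 2r ≈ 11.5750.
S''(r) = 4π + 4·1218/r³ > 0, so this is the minimum; S ≈ 631.3634.

11.5750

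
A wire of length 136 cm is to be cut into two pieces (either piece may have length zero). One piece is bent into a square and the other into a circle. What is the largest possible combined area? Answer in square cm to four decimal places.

Let x be the length used for the square. Square side x/4; circle radius (136−x)/(2π).
A(x) = (x/4)² + π·((136−x)/(2π))² = x²/16 + (136−x)²/(4π) for 0 ≤ x ≤ 136. A'(x) = x/8 − (136−x)/(2π) = 0 gives x = 4·136/(π+4) ≈ 76.1735.
A'' > 0, so the interior critical point is a minimum; the maximum is at an endpoint. A(0) = 1471.8649 and A(136) = 1156.0000, so the largest area is 1471.8649.

1471.8649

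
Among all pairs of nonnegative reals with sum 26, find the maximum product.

169

With x + y = 26, the product is P(x) = x(26 − x).
P'(x) = 26 − 2x = 0 gives x = 13; P'' = −2 < 0, so this is the maximum.
P = 13·13 = 169.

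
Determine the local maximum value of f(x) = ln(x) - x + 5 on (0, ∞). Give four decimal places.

4.0000

f'(x) = 1/x − 1 = 0 gives x = 1.
f''(x) = -1/x², which is negative for x > 0, so this is a local maximum.
f(1) = 1·ln(1) - 1 + 5 ≈ 4.0000.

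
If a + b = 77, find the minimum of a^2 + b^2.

5929/2

With a + b = 77, a^2 + b^2 = a^2 + (77 − a)^2.
The derivative 2a − 2(77 − a) = 4a − 154 vanishes at a = 77/2; second derivative 4 > 0, a minimum.
The minimum is 2·(77/2)^2 = 5929/2.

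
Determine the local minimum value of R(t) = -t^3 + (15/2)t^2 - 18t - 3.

-17

R'(t) = -3t^2 + 15t - 18 = 0 at t = 2, 3.
Second-derivative test with R''(t) = -6t + 15: R''(2) = 3 > 0 ⇒ local minimum; R''(3) = -3 < 0 ⇒ local maximum.
Thus R has its local minimum at t = 2, with value -17.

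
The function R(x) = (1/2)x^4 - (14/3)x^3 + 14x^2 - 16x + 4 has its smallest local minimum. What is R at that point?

-20/3

R'(x) = 2x^3 - 14x^2 + 28x - 16 = 0 at x = 1, 2, 4.
R''(x) = 6x^2 - 28x + 28. R''(1) = 6 > 0 ⇒ local minimum; R''(2) = -4 < 0 ⇒ local maximum; R''(4) = 12 > 0 ⇒ local minimum.
The smallest local minimum is R(4) = -20/3.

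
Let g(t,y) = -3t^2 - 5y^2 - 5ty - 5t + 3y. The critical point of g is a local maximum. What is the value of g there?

∂g/∂t = -6t - 5y - 5 = 0 and ∂g/∂y = -5t - 10y + 3 = 0, so (t, y) = (-13/7, 43/35).
The Hessian has g_{tt} = -6, g_{yy} = -10, g_{ty} = -5, giving D = 35 > 0 with g_{tt} < 0, so the point is a local maximum.
g(-13/7, 43/35) = 227/35.

227/35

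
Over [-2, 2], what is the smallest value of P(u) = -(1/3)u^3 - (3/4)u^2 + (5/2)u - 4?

P'(u) = -u^2 - (3/2)u + 5/2, whose only zero in [-2, 2] is u = 1.
Compare values at every candidate in [-2, 2]: P(-2) = -28/3,  P(1) = -31/12,  P(2) = -14/3.
Hence the absolute minimum is -28/3 at u = -2.

-28/3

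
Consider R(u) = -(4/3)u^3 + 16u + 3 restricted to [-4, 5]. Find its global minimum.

R'(u) = -4u^2 + 16, which vanishes at u = -2 and u = 2.
Candidates: R(-4) = 73/3, R(-2) = -55/3, R(2) = 73/3, R(5) = -251/3.
The minimum over the interval is -251/3, attained at u = 5.

-251/3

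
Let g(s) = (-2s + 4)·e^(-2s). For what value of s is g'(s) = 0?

g'(s) = (-2)·e^(-2s) + (-2s + 4)·(-2)·e^(-2s) = (4s - 10)·e^(-2s). Since e^(-2s) > 0, the only critical point is s = 5/2.
g''(5/2) has the same sign as 4 > 0, so this is a local minimum.
g(5/2) = (-1)·e^(-5) ≈ -0.0067.

5/2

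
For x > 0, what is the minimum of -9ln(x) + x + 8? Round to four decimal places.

-2.7750

R'(x) = -9/x + 1 = 0 gives x = 9.
R''(x) = 9/x², which is positive for x > 0, so this is a local minimum.
R(9) = -9·ln(9) + 9 + 8 ≈ -2.7750.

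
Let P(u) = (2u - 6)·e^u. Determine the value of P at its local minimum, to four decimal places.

-14.7781

P'(u) = 2·e^u + (2u - 6)·1·e^u = (2u - 4)·e^u. Since e^u > 0, the only critical point is u = 2.
P''(2) has the same sign as 2 > 0, so this is a local minimum.
P(2) = (-2)·e^(2) ≈ -14.7781.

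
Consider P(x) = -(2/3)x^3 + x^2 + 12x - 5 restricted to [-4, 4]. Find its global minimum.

P'(x) = -2x^2 + 2x + 12, which vanishes at x = -2 and x = 3.
Candidates: P(-4) = 17/3; P(-2) = -59/3; P(3) = 22; P(4) = 49/3.
Hence the absolute minimum is -59/3 at x = -2.

-59/3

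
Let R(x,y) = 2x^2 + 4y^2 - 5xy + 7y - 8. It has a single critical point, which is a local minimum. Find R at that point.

∂R/∂x = 4x - 5y = 0 and ∂R/∂y = -5x + 8y + 7 = 0, so (x, y) = (-5, -4).
The Hessian has R_{xx} = 4, R_{yy} = 8, R_{xy} = -5, giving D = 7 > 0 with R_{xx} > 0, so the point is a local minimum.
R(-5, -4) = -22.

-22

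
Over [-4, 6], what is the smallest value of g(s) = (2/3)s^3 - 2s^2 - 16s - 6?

-178/3

g'(s) = 2s^2 - 4s - 16, which vanishes at s = -2 and s = 4.
Candidates: g(-4) = -50/3; g(-2) = 38/3; g(4) = -178/3; g(6) = -30.
Hence the absolute minimum is -178/3 at s = 4.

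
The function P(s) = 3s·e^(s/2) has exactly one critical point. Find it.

-2

By the product rule, P'(s) = ((3/2)s + 3)·e^(s/2). Since e^(s/2) > 0, the only critical point is s = -2.
P''(-2) has the same sign as 3/2 > 0, so this is a local minimum.
P(-2) = (-6)·e^(-1) ≈ -2.2073.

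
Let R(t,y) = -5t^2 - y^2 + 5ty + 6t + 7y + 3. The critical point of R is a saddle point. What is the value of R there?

∂R/∂t = -10t + 5y + 6 = 0 and ∂R/∂y = 5t - 2y + 7 = 0, so (t, y) = (-47/5, -20).
The Hessian has R_{tt} = -10, R_{yy} = -2, R_{ty} = 5, giving D = -5 < 0, so the point is a saddle point.
R(-47/5, -20) = -476/5.

-476/5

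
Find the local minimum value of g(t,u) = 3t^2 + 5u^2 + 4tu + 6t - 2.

∂g/∂t = 6t + 4u + 6 = 0 and ∂g/∂u = 4t + 10u = 0, so (t, u) = (-15/11, 6/11).
The Hessian has g_{tt} = 6, g_{uu} = 10, g_{tu} = 4, giving D = 44 > 0 with g_{tt} > 0, so the point is a local minimum.
g(-15/11, 6/11) = -67/11.

-67/11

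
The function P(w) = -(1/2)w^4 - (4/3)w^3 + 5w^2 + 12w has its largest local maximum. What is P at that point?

P'(w) = -2w^3 - 4w^2 + 10w + 12 = 0 at w = -3, -1, 2.
P''(w) = -6w^2 - 8w + 10. P''(-3) = -20 < 0 ⇒ local maximum; P''(-1) = 12 > 0 ⇒ local minimum; P''(2) = -30 < 0 ⇒ local maximum.
Thus P has its largest local maximum at w = 2, with value 76/3.

76/3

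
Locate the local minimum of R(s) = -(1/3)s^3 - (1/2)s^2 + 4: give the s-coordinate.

-1

Critical points: R'(s) = -s^2 - s vanishes at s = -1, 0.
Second-derivative test with R''(s) = -2s - 1: R''(-1) = 1 > 0 ⇒ local minimum; R''(0) = -1 < 0 ⇒ local maximum.
So the local minimum value is R(-1) = 23/6.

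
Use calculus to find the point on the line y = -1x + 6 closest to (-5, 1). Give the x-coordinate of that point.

Minimize D(x)^2 = (x + 5)^2 + (-x + 5)^2.
d/dx[D^2] = 2(x + 5) + 2·(-1)·(-x + 5) = 0 ⇒ x = 0.
Then y = 6 and the distance is √(50) ≈ 7.0711.

0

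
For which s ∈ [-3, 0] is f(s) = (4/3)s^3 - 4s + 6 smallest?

-3

f'(s) = 4s^2 - 4, whose only zero in [-3, 0] is s = -1.
Compare values at every candidate in [-3, 0]: f(-3) = -18,  f(-1) = 26/3,  f(0) = 6.
So the minimum is f(-3) = -18.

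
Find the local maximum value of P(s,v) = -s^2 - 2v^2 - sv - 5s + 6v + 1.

∂P/∂s = -2s - v - 5 = 0 and ∂P/∂v = -s - 4v + 6 = 0, so (s, v) = (-26/7, 17/7).
The Hessian has P_{ss} = -2, P_{vv} = -4, P_{sv} = -1, giving D = 7 > 0 with P_{ss} < 0, so the point is a local maximum.
P(-26/7, 17/7) = 123/7.

123/7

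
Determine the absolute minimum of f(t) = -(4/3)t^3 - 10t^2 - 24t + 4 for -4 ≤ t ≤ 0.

The derivative is -4t^2 - 20t - 24, which vanishes at t = -3 and t = -2.
Candidates: f(-4) = 76/3, f(-3) = 22, f(-2) = 68/3, f(0) = 4.
The minimum over the interval is 4, attained at t = 0.

4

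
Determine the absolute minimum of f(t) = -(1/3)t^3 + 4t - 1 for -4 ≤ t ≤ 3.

-19/3

Differentiating, f'(t) = -t^2 + 4; which vanishes at t = -2 and t = 2.
Candidates: f(-4) = 13/3; f(-2) = -19/3; f(2) = 13/3; f(3) = 2.
So the minimum is f(-2) = -19/3.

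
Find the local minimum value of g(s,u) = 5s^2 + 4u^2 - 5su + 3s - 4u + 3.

∂g/∂s = 10s - 5u + 3 = 0 and ∂g/∂u = -5s + 8u - 4 = 0, so (s, u) = (-4/55, 5/11).
The Hessian has g_{ss} = 10, g_{uu} = 8, g_{su} = -5, giving D = 55 > 0 with g_{ss} > 0, so the point is a local minimum.
g(-4/55, 5/11) = 109/55.

109/55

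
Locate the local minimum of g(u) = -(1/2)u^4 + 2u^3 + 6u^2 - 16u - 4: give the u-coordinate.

Critical points: g'(u) = -2u^3 + 6u^2 + 12u - 16 vanishes at u = -2, 1, 4.
g''(u) = -6u^2 + 12u + 12. g''(-2) = -36 < 0 ⇒ local maximum; g''(1) = 18 > 0 ⇒ local minimum; g''(4) = -36 < 0 ⇒ local maximum.
So the local minimum value is g(1) = -25/2.

1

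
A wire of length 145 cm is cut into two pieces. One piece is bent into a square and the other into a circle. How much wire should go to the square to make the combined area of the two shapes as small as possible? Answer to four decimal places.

Let x be the length used for the square. Square side x/4; circle radius (145−x)/(2π).
A(x) = (x/4)² + π·((145−x)/(2π))² = x²/16 + (145−x)²/(4π) for 0 ≤ x ≤ 145. A'(x) = x/8 − (145−x)/(2π) = 0 gives x = 4·145/(π+4) ≈ 81.2144.
A'' = 1/8 + 1/(2π) > 0, so this gives the minimum combined area; x ≈ 81.2144 cm to the square.

81.2144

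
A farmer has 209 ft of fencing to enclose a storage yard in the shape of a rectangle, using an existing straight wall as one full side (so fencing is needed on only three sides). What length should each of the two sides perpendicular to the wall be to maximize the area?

209/4

Let the sides perpendicular to the wall have length x and the parallel side y, so 2x + y = 209 and the area is A = xy = x(209 − 2x).
A'(x) = 209 − 4x = 0 gives x = 209/4, and A''(x) = −4 < 0 confirms a maximum.
Then y = 209 − 2·209/4 = 209/2 and A = 43681/8.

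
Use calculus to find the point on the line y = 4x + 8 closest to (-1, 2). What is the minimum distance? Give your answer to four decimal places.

Minimize D(x)^2 = (x + 1)^2 + (4x + 6)^2.
d/dx[D^2] = 2(x + 1) + 2·4·(4x + 6) = 0 ⇒ x = -25/17.
Then y = 36/17 and the distance is √(4/17) ≈ 0.4851.

0.4851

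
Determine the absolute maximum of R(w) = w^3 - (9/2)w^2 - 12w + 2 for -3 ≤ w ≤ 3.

Differentiating, R'(w) = 3w^2 - 9w - 12; whose only zero in [-3, 3] is w = -1.
Evaluating at the critical points and endpoints: R(-3) = -59/2; R(-1) = 17/2; R(3) = -95/2.
The maximum over the interval is 17/2, attained at w = -1.

17/2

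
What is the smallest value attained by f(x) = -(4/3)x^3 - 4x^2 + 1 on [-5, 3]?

-71

Differentiating, f'(x) = -4x^2 - 8x; which vanishes at x = -2 and x = 0.
Candidates: f(-5) = 203/3,  f(-2) = -13/3,  f(0) = 1,  f(3) = -71.
So the minimum is f(3) = -71.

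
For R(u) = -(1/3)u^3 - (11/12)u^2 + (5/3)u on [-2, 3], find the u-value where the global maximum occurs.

Differentiating, R'(u) = -u^2 - (11/6)u + 5/3; whose only zero in [-2, 3] is u = 2/3.
Evaluating at the critical points and endpoints: R(-2) = -13/3,  R(2/3) = 49/81,  R(3) = -49/4.
The maximum over the interval is 49/81, attained at u = 2/3.

2/3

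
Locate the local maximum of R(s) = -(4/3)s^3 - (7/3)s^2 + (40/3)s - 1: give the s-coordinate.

R'(s) = -4s^2 - (14/3)s + 40/3. Setting R'(s) = 0 gives s ∈ {-5/2, 4/3}.
Second-derivative test with R''(s) = -8s - 14/3: R''(-5/2) = 46/3 > 0 ⇒ local minimum; R''(4/3) = -46/3 < 0 ⇒ local maximum.
The local maximum is R(4/3) = 767/81.

4/3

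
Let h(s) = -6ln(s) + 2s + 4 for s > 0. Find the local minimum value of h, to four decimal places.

3.4083

h'(s) = -6/s + 2 = 0 gives s = 3.
h''(s) = 6/s², which is positive for s > 0, so this is a local minimum.
h(3) = -6·ln(3) + 6 + 4 ≈ 3.4083.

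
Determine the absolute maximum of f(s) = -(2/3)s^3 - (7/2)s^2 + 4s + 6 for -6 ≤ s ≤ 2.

The derivative is -2s^2 - 7s + 4, which vanishes at s = -4 and s = 1/2.
Compare values at every candidate in [-6, 2]: f(-6) = 0, f(-4) = -70/3, f(1/2) = 169/24, f(2) = -16/3.
The maximum over the interval is 169/24, attained at s = 1/2.

169/24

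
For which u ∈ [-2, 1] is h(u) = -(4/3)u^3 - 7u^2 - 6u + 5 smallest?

1

The derivative is -4u^2 - 14u - 6, whose only zero in [-2, 1] is u = -1/2.
Compare values at every candidate in [-2, 1]: h(-2) = -1/3,  h(-1/2) = 77/12,  h(1) = -28/3.
So the minimum is h(1) = -28/3.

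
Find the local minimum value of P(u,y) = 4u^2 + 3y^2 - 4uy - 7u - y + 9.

109/32

∂P/∂u = 8u - 4y - 7 = 0 and ∂P/∂y = -4u + 6y - 1 = 0, so (u, y) = (23/16, 9/8).
The Hessian has P_{uu} = 8, P_{yy} = 6, P_{uy} = -4, giving D = 32 > 0 with P_{uu} > 0, so the point is a local minimum.
P(23/16, 9/8) = 109/32.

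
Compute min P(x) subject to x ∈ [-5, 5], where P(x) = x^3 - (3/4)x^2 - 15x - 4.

P'(x) = 3x^2 - (3/2)x - 15, which vanishes at x = -2 and x = 5/2.
Compare values at every candidate in [-5, 5]: P(-5) = -291/4,  P(-2) = 15,  P(5/2) = -489/16,  P(5) = 109/4.
The minimum over the interval is -291/4, attained at x = -5.

-291/4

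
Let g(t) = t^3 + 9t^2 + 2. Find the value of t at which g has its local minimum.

0

g'(t) = 3t^2 + 18t. Setting g'(t) = 0 gives t ∈ {-6, 0}.
Second-derivative test with g''(t) = 6t + 18: g''(-6) = -18 < 0 ⇒ local maximum; g''(0) = 18 > 0 ⇒ local minimum.
The local minimum is g(0) = 2.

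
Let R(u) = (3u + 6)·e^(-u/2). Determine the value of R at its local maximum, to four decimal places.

R'(u) = 3·e^(-u/2) + (3u + 6)·(-1/2)·e^(-u/2) = (-(3/2)u)·e^(-u/2). Since e^(-u/2) > 0, the only critical point is u = 0.
R''(0) has the same sign as -3/2 < 0, so this is a local maximum.
R(0) = (6)·e^(0) ≈ 6.0000.

6.0000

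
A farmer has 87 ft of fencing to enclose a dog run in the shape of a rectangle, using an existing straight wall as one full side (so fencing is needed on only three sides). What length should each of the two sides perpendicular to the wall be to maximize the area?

87/4

Let the sides perpendicular to the wall have length x and the parallel side y, so 2x + y = 87 and the area is A = xy = x(87 − 2x).
A'(x) = 87 − 4x = 0 gives x = 87/4, and A''(x) = −4 < 0 confirms a maximum.
Then y = 87 − 2·87/4 = 87/2 and A = 7569/8.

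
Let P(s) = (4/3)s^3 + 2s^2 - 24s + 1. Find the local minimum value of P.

P'(s) = 4s^2 + 4s - 24. Setting P'(s) = 0 gives s ∈ {-3, 2}.
Second-derivative test with P''(s) = 8s + 4: P''(-3) = -20 < 0 ⇒ local maximum; P''(2) = 20 > 0 ⇒ local minimum.
The local minimum is P(2) = -85/3.

-85/3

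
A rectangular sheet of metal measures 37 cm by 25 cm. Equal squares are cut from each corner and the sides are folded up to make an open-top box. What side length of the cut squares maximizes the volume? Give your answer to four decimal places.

4.8841

With cut size x, the volume is V(x) = x(37 − 2x)(25 − 2x) for 0 < x < 12.5.
V'(x) = 12x^2 − 248x + 925. Setting V'(x) = 0 gives x ≈ 4.8841 (the root in (0, 12.5)).
V''(x) = 24x − 248 is negative there, so this is the maximum; V ≈ 2025.8726.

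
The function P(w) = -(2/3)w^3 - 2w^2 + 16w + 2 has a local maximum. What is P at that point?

62/3

P'(w) = -2w^2 - 4w + 16 = 0 at w = -4, 2.
Second-derivative test with P''(w) = -4w - 4: P''(-4) = 12 > 0 ⇒ local minimum; P''(2) = -12 < 0 ⇒ local maximum.
So the local maximum value is P(2) = 62/3.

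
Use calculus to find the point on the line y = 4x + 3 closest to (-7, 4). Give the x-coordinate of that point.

-3/17

Minimize D(x)^2 = (x + 7)^2 + (4x - 1)^2.
d/dx[D^2] = 2(x + 7) + 2·4·(4x - 1) = 0 ⇒ x = -3/17.
Then y = 39/17 and the distance is √(841/17) ≈ 7.0335.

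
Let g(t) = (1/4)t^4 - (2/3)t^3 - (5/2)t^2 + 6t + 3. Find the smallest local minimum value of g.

Critical points: g'(t) = t^3 - 2t^2 - 5t + 6 vanishes at t = -2, 1, 3.
Since g''(t) = 3t^2 - 4t - 5, we get g''(-2) = 15 > 0 ⇒ local minimum; g''(1) = -6 < 0 ⇒ local maximum; g''(3) = 10 > 0 ⇒ local minimum.
So the smallest local minimum value is g(-2) = -29/3.

-29/3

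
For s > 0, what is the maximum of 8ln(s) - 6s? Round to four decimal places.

P'(s) = 8/s − 6 = 0 gives s = 4/3.
P''(s) = -8/s², which is negative for s > 0, so this is a local maximum.
P(4/3) = 8·ln(4/3) - 8 ≈ -5.6985.

-5.6985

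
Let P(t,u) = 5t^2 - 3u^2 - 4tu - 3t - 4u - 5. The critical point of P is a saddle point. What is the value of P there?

-279/76

∂P/∂t = 10t - 4u - 3 = 0 and ∂P/∂u = -4t - 6u - 4 = 0, so (t, u) = (1/38, -13/19).
The Hessian has P_{tt} = 10, P_{uu} = -6, P_{tu} = -4, giving D = -76 < 0, so the point is a saddle point.
P(1/38, -13/19) = -279/76.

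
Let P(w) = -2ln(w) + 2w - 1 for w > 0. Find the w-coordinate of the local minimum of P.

1

P'(w) = -2/w + 2 = 0 gives w = 1.
P''(w) = 2/w², which is positive for w > 0, so this is a local minimum.
P(1) = -2·ln(1) + 2 - 1 ≈ 1.0000.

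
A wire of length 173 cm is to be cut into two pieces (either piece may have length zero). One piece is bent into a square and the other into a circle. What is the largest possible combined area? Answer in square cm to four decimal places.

2381.6741

Let x be the length used for the square. Square side x/4; circle radius (173−x)/(2π).
A(x) = (x/4)² + π·((173−x)/(2π))² = x²/16 + (173−x)²/(4π) for 0 ≤ x ≤ 173. A'(x) = x/8 − (173−x)/(2π) = 0 gives x = 4·173/(π+4) ≈ 96.8972.
A'' > 0, so the interior critical point is a minimum; the maximum is at an endpoint. A(0) = 2381.6741 and A(173) = 1870.5625, so the largest area is 2381.6741.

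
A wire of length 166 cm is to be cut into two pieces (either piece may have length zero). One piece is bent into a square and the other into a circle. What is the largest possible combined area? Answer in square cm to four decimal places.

Let x be the length used for the square. Square side x/4; circle radius (166−x)/(2π).
A(x) = (x/4)² + π·((166−x)/(2π))² = x²/16 + (166−x)²/(4π) for 0 ≤ x ≤ 166. A'(x) = x/8 − (166−x)/(2π) = 0 gives x = 4·166/(π+4) ≈ 92.9765.
A'' > 0, so the interior critical point is a minimum; the maximum is at an endpoint. A(0) = 2192.8368 and A(166) = 1722.2500, so the largest area is 2192.8368.

2192.8368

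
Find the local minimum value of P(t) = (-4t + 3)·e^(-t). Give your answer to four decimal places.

-0.6951

By the product rule, P'(t) = (4t - 7)·e^(-t). Since e^(-t) > 0, the only critical point is t = 7/4.
P''(7/4) has the same sign as 4 > 0, so this is a local minimum.
P(7/4) = (-4)·e^(-7/4) ≈ -0.6951.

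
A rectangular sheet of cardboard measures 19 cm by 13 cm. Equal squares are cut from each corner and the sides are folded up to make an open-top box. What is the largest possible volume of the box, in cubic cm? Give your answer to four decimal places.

With cut size x, the volume is V(x) = x(19 − 2x)(13 − 2x) for 0 < x < 6.5.
V'(x) = 12x^2 − 128x + 247. Setting V'(x) = 0 gives x ≈ 2.5296 (the root in (0, 6.5)).
V''(x) = 24x − 128 is negative there, so this is the maximum; V ≈ 280.0295.

280.0295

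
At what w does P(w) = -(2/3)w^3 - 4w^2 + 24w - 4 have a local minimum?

-6

Critical points: P'(w) = -2w^2 - 8w + 24 vanishes at w = -6, 2.
Since P''(w) = -4w - 8, we get P''(-6) = 16 > 0 ⇒ local minimum; P''(2) = -16 < 0 ⇒ local maximum.
The local minimum is P(-6) = -148.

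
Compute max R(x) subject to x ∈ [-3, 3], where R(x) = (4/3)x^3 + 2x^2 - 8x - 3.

27

R'(x) = 4x^2 + 4x - 8, which vanishes at x = -2 and x = 1.
Candidates: R(-3) = 3; R(-2) = 31/3; R(1) = -23/3; R(3) = 27.
So the maximum is R(3) = 27.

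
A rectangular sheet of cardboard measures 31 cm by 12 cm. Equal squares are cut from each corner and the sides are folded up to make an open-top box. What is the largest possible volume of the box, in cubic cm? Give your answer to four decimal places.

With cut size x, the volume is V(x) = x(31 − 2x)(12 − 2x) for 0 < x < 6.
V'(x) = 12x^2 − 172x + 372. Setting V'(x) = 0 gives x ≈ 2.6543 (the root in (0, 6)).
V''(x) = 24x − 172 is negative there, so this is the maximum; V ≈ 456.3045.

456.3045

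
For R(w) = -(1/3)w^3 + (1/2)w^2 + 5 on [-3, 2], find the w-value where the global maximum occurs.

-3

R'(w) = -w^2 + w, which vanishes at w = 0 and w = 1.
Candidates: R(-3) = 37/2; R(0) = 5; R(1) = 31/6; R(2) = 13/3.
The maximum over the interval is 37/2, attained at w = -3.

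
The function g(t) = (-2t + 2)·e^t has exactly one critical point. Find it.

By the product rule, g'(t) = (-2t)·e^t. Since e^t > 0, the only critical point is t = 0.
g''(0) has the same sign as -2 < 0, so this is a local maximum.
g(0) = (2)·e^(0) ≈ 2.0000.

0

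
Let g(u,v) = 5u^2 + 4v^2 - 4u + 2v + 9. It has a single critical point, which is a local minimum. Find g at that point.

159/20

∂g/∂u = 10u - 4 = 0 and ∂g/∂v = 8v + 2 = 0, so (u, v) = (2/5, -1/4).
The Hessian has g_{uu} = 10, g_{vv} = 8, g_{uv} = 0, giving D = 80 > 0 with g_{uu} > 0, so the point is a local minimum.
g(2/5, -1/4) = 159/20.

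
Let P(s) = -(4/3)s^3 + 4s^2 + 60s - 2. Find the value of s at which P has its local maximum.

Critical points: P'(s) = -4s^2 + 8s + 60 vanishes at s = -3, 5.
Since P''(s) = -8s + 8, we get P''(-3) = 32 > 0 ⇒ local minimum; P''(5) = -32 < 0 ⇒ local maximum.
So the local maximum value is P(5) = 694/3.

5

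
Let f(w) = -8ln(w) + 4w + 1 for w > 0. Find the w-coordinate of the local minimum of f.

2

f'(w) = -8/w + 4 = 0 gives w = 2.
f''(w) = 8/w², which is positive for w > 0, so this is a local minimum.
f(2) = -8·ln(2) + 8 + 1 ≈ 3.4548.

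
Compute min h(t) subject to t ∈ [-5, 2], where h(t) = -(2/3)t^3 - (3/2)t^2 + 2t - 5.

The derivative is -2t^2 - 3t + 2, which vanishes at t = -2 and t = 1/2.
Evaluating at the critical points and endpoints: h(-5) = 185/6; h(-2) = -29/3; h(1/2) = -107/24; h(2) = -37/3.
Hence the absolute minimum is -37/3 at t = 2.

-37/3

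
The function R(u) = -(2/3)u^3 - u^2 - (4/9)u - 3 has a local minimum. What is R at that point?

R'(u) = -2u^2 - 2u - 4/9 = 0 at u = -2/3, -1/3.
Since R''(u) = -4u - 2, we get R''(-2/3) = 2/3 > 0 ⇒ local minimum; R''(-1/3) = -2/3 < 0 ⇒ local maximum.
Thus R has its local minimum at u = -2/3, with value -239/81.

-239/81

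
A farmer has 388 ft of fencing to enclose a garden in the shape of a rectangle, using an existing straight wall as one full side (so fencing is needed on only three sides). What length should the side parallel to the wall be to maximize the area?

194

Let the sides perpendicular to the wall have length x and the parallel side y, so 2x + y = 388 and the area is A = xy = x(388 − 2x).
A'(x) = 388 − 4x = 0 gives x = 97, and A''(x) = −4 < 0 confirms a maximum.
Then y = 388 − 2·97 = 194 and A = 18818.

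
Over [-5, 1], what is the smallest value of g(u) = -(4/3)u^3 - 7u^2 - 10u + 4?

-43/3

The derivative is -4u^2 - 14u - 10, which vanishes at u = -5/2 and u = -1.
Candidates: g(-5) = 137/3, g(-5/2) = 73/12, g(-1) = 25/3, g(1) = -43/3.
The minimum over the interval is -43/3, attained at u = 1.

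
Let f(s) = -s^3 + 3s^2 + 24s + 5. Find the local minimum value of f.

f'(s) = -3s^2 + 6s + 24 = 0 at s = -2, 4.
Since f''(s) = -6s + 6, we get f''(-2) = 18 > 0 ⇒ local minimum; f''(4) = -18 < 0 ⇒ local maximum.
So the local minimum value is f(-2) = -23.

-23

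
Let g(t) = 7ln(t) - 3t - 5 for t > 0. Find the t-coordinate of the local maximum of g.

7/3

g'(t) = 7/t − 3 = 0 gives t = 7/3.
g''(t) = -7/t², which is negative for t > 0, so this is a local maximum.
g(7/3) = 7·ln(7/3) - 7 - 5 ≈ -6.0689.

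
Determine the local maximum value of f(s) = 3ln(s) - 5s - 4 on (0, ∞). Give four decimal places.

f'(s) = 3/s − 5 = 0 gives s = 3/5.
f''(s) = -3/s², which is negative for s > 0, so this is a local maximum.
f(3/5) = 3·ln(3/5) - 3 - 4 ≈ -8.5325.

-8.5325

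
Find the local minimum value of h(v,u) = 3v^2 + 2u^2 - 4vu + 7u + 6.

∂h/∂v = 6v - 4u = 0 and ∂h/∂u = -4v + 4u + 7 = 0, so (v, u) = (-7/2, -21/4).
The Hessian has h_{vv} = 6, h_{uu} = 4, h_{vu} = -4, giving D = 8 > 0 with h_{vv} > 0, so the point is a local minimum.
h(-7/2, -21/4) = -99/8.

-99/8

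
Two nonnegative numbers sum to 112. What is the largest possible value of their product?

With x + y = 112, the product is P(x) = x(112 − x).
P'(x) = 112 − 2x = 0 gives x = 56; P'' = −2 < 0, so this is the maximum.
P = 56·56 = 3136.

3136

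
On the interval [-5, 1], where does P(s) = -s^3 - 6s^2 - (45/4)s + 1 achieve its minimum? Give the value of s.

Differentiating, P'(s) = -3s^2 - 12s - 45/4; which vanishes at s = -5/2 and s = -3/2.
Compare values at every candidate in [-5, 1]: P(-5) = 129/4; P(-5/2) = 29/4; P(-3/2) = 31/4; P(1) = -69/4.
The minimum over the interval is -69/4, attained at s = 1.

1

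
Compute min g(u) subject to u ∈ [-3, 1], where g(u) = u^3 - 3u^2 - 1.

The derivative is 3u^2 - 6u, whose only zero in [-3, 1] is u = 0.
Candidates: g(-3) = -55, g(0) = -1, g(1) = -3.
Hence the absolute minimum is -55 at u = -3.

-55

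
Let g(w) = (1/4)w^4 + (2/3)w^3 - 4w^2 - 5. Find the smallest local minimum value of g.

-143/3

g'(w) = w^3 + 2w^2 - 8w = 0 at w = -4, 0, 2.
g''(w) = 3w^2 + 4w - 8. g''(-4) = 24 > 0 ⇒ local minimum; g''(0) = -8 < 0 ⇒ local maximum; g''(2) = 12 > 0 ⇒ local minimum.
Thus g has its smallest local minimum at w = -4, with value -143/3.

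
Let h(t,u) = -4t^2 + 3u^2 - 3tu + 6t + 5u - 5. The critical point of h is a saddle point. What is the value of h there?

-187/57

∂h/∂t = -8t - 3u + 6 = 0 and ∂h/∂u = -3t + 6u + 5 = 0, so (t, u) = (17/19, -22/57).
The Hessian has h_{tt} = -8, h_{uu} = 6, h_{tu} = -3, giving D = -57 < 0, so the point is a saddle point.
h(17/19, -22/57) = -187/57.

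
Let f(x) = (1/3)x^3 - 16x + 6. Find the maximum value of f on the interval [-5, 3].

146/3

The derivative is x^2 - 16, whose only zero in [-5, 3] is x = -4.
Compare values at every candidate in [-5, 3]: f(-5) = 133/3,  f(-4) = 146/3,  f(3) = -33.
The maximum over the interval is 146/3, attained at x = -4.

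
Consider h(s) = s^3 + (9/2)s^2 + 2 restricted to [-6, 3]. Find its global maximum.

139/2

h'(s) = 3s^2 + 9s, which vanishes at s = -3 and s = 0.
Evaluating at the critical points and endpoints: h(-6) = -52; h(-3) = 31/2; h(0) = 2; h(3) = 139/2.
So the maximum is h(3) = 139/2.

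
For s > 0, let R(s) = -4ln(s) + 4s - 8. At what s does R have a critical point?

1

R'(s) = -4/s + 4 = 0 gives s = 1.
R''(s) = 4/s², which is positive for s > 0, so this is a local minimum.
R(1) = -4·ln(1) + 4 - 8 ≈ -4.0000.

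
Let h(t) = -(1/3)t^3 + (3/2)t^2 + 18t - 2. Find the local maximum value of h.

h'(t) = -t^2 + 3t + 18. Setting h'(t) = 0 gives t ∈ {-3, 6}.
Second-derivative test with h''(t) = -2t + 3: h''(-3) = 9 > 0 ⇒ local minimum; h''(6) = -9 < 0 ⇒ local maximum.
Thus h has its local maximum at t = 6, with value 88.

88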